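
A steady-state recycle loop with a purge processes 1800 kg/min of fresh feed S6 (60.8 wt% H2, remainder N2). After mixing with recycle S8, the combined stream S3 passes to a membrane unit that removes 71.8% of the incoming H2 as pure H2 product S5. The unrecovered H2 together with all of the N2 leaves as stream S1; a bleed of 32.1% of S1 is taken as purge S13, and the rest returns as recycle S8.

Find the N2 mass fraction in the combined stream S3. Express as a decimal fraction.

0.619

N2 enters only via S6 and leaves only via the purge: 1800×0.392 = 0.321×(N2 in S1), and the membrane unit passes all N2, so N2 in S3 = N2 in S1 = 2198.1 kg/min.
H2 in S3: m_A = 1800×0.608 + (1−0.321)·(1−0.718)·m_A, so m_A = 1094.4/0.8085 = 1353.6 kg/min.
S3 = 1353.6 + 2198.1 = 3551.7 kg/min.
N2 fraction in S3 = 2198.1/3551.7 = 0.619.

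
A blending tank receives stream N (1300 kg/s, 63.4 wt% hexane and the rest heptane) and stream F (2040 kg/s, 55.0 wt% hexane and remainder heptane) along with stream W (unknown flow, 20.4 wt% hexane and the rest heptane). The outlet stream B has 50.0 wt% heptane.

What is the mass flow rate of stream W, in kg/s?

Let W be the unknown flow. Total out = 3340 + W.
heptane balance: 1393.8 + 0.796·W = 0.500·(3340 + W)
(0.796 − 0.500)·W = 0.500×3340 − 1393.8 = 276.2
W = 276.2 / 0.296 = 933.11 kg/s

933.1 kg/s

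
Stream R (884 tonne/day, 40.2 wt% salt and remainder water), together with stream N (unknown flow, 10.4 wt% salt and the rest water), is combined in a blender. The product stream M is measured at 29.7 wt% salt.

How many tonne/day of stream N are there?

480.9 tonne/day

Let N be the unknown flow. Total out = 884 + N.
salt balance: 355.37 + 0.104·N = 0.297·(884 + N)
(0.104 − 0.297)·N = 0.297×884 − 355.37 = -92.82
N = -92.82 / -0.193 = 480.93 tonne/day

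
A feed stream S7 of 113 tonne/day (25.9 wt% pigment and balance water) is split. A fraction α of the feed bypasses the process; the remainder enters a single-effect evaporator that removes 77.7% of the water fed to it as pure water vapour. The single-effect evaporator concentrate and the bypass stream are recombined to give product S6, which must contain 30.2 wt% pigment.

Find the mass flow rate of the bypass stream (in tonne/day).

All 113×0.259 = 29.267 tonne/day of pigment reaches S6, so S6 = 29.267/0.302 = 96.911 tonne/day and vapour = 16.089 tonne/day.
The evaporator receives (1−α)·113 of feed at 0.741 water and removes 0.777 of that water:
0.777×0.741×(1−α)×113 = 16.089
(1−α) = 16.089/65.061 = 0.2473;  α = 0.7527.
Bypass flow = 0.7527×113 = 85.055 tonne/day.

85.06 tonne/day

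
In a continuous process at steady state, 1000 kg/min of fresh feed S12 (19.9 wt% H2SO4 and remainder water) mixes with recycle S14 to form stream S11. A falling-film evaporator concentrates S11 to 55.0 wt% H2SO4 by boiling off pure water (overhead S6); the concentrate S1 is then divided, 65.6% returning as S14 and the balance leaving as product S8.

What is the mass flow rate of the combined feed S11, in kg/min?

1690 kg/min

Overall H2SO4 balance (none leaves overhead): H2SO4 in fresh feed = H2SO4 in product, i.e. 1000×0.199 = (1−0.656)·S1·0.550.
S1 = 199/(0.550×0.344) = 1051.8 kg/min.
Recycle S14 = 0.656×1051.8 = 689.98 kg/min.
Combined feed S11 = 1000 + 689.98 = 1690 kg/min.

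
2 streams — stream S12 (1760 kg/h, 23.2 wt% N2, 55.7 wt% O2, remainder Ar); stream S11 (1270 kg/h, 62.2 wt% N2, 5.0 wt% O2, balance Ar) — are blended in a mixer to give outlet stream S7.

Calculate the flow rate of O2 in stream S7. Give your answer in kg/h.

O2 out = O2 in = 1760×0.557 + 1270×0.050 = 1043.8 kg/h.

1044 kg/h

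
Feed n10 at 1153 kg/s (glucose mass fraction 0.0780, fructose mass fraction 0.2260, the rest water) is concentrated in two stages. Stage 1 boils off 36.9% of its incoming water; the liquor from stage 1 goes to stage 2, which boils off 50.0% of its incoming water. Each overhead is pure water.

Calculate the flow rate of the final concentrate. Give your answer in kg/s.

603.7 kg/s

water in feed = 1153×0.696 = 802.49 kg/s.
After stage 1: water left = (1−0.369)×802.49 = 506.37; stream total = 856.88 kg/s.
After stage 2: water left = (1−0.500)×506.37 = 253.18; final concentrate = 603.7 kg/s.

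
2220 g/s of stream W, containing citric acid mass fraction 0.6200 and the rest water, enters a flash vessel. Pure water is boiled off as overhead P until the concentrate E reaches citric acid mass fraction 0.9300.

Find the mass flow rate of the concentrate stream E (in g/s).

citric acid is conserved: 2220×0.620 = 1376.4 g/s all reports to the concentrate.
Concentrate = 1376.4/(target fraction) = 1480 g/s.

1480 g/s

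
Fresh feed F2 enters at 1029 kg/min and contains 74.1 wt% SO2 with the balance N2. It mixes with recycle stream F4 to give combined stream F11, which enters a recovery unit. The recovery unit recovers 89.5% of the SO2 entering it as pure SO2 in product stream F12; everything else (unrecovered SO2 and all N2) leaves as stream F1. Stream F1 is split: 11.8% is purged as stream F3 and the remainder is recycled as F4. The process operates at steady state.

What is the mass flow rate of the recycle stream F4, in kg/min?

N2 enters only via F2 and leaves only via the purge: 1029×0.259 = 0.118×(N2 in F1), and the recovery unit passes all N2, so N2 in F11 = N2 in F1 = 2258.6 kg/min.
SO2 in F11: m_A = 1029×0.741 + (1−0.118)·(1−0.895)·m_A, so m_A = 762.49/0.9074 = 840.31 kg/min.
F1 = (1−0.895)×840.31 + 2258.6 = 2346.8 kg/min.
Recycle F4 = (1−0.118)×2346.8 = 2069.9 kg/min.

2070 kg/min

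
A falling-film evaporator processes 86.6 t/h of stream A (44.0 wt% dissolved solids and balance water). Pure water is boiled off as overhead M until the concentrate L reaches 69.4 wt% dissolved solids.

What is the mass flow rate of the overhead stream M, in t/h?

31.7 t/h

dissolved solids is conserved: 86.6×0.440 = 38.104 t/h all reports to the concentrate.
Concentrate = 38.104/(target fraction) = 54.905 t/h.
Overhead = 86.6 − 54.905 = 31.695 t/h.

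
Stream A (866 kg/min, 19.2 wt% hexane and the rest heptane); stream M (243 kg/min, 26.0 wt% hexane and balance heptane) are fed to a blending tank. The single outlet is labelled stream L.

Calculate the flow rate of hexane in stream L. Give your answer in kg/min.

229.5 kg/min

hexane out = hexane in = 866×0.192 + 243×0.260 = 229.45 kg/min.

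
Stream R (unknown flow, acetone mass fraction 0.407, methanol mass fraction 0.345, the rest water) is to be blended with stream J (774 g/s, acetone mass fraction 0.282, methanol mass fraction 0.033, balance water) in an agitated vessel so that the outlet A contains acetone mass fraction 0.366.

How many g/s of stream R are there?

1586 g/s

Let R be the unknown flow. Total out = 774 + R.
acetone balance: 218.27 + 0.407·R = 0.366·(774 + R)
(0.407 − 0.366)·R = 0.366×774 − 218.27 = 65.016
R = 65.016 / 0.041 = 1585.8 g/s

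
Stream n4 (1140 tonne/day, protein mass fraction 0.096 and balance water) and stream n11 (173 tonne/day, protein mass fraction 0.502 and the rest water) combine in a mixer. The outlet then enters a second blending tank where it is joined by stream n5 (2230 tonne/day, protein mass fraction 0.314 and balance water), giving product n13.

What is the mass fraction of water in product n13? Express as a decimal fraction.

Overall, product flow = 3543 tonne/day.
water in = 1140×0.904 + 173×0.498 + 2230×0.686 = 2646.5 tonne/day.
water fraction in n13 = 0.747.

0.747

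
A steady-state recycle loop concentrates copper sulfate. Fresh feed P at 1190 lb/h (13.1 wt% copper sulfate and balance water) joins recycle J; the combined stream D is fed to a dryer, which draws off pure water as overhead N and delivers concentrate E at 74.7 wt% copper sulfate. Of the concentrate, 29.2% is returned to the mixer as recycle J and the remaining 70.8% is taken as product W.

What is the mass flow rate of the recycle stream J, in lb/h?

Overall copper sulfate balance (none leaves overhead): copper sulfate in fresh feed = copper sulfate in product, i.e. 1190×0.131 = (1−0.292)·E·0.747.
E = 155.89/(0.747×0.708) = 294.76 lb/h.
Recycle J = 0.292×294.76 = 86.069 lb/h.

86.07 lb/h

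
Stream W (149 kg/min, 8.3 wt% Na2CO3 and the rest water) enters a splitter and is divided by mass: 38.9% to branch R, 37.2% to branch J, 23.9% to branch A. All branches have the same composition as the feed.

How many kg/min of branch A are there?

35.61 kg/min

Branch A flow = 0.239×149 = 35.611 kg/min.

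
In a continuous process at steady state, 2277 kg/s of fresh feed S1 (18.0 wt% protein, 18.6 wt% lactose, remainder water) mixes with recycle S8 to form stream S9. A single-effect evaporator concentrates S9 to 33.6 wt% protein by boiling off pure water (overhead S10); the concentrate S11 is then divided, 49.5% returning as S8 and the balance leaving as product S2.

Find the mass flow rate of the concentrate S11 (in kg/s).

Overall protein balance (none leaves overhead): protein in fresh feed = protein in product, i.e. 2277×0.180 = (1−0.495)·S11·0.336.
S11 = 409.86/(0.336×0.505) = 2415.5 kg/s.

2415 kg/s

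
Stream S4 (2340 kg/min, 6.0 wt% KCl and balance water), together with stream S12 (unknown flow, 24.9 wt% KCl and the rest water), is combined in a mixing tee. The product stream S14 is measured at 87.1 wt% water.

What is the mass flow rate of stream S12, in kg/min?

Let S12 be the unknown flow. Total out = 2340 + S12.
water balance: 2199.6 + 0.751·S12 = 0.871·(2340 + S12)
(0.751 − 0.871)·S12 = 0.871×2340 − 2199.6 = -161.46
S12 = -161.46 / -0.120 = 1345.5 kg/min

1345 kg/min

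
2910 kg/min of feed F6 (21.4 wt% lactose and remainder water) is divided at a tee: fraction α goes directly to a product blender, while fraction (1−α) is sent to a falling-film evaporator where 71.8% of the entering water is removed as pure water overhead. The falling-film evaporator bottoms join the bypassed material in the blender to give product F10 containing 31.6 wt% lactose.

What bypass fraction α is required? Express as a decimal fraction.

0.428

All 2910×0.214 = 622.74 kg/min of lactose reaches F10, so F10 = 622.74/0.316 = 1970.7 kg/min and vapour = 939.3 kg/min.
The evaporator receives (1−α)·2910 of feed at 0.786 water and removes 0.718 of that water:
0.718×0.786×(1−α)×2910 = 939.3
(1−α) = 939.3/1642.3 = 0.5720;  α = 0.4280.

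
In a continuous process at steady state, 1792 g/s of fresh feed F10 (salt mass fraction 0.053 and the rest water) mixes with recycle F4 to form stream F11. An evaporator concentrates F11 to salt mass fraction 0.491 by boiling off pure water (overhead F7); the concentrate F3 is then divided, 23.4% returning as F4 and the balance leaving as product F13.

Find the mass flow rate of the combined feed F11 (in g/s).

1851 g/s

Overall salt balance (none leaves overhead): salt in fresh feed = salt in product, i.e. 1792×0.053 = (1−0.234)·F3·0.491.
F3 = 94.976/(0.491×0.766) = 252.52 g/s.
Recycle F4 = 0.234×252.52 = 59.091 g/s.
Combined feed F11 = 1792 + 59.091 = 1851.1 g/s.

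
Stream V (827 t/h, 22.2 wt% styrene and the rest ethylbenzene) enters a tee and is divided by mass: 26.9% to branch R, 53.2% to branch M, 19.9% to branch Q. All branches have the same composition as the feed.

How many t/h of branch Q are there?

Branch Q flow = 0.199×827 = 164.57 t/h.

164.6 t/h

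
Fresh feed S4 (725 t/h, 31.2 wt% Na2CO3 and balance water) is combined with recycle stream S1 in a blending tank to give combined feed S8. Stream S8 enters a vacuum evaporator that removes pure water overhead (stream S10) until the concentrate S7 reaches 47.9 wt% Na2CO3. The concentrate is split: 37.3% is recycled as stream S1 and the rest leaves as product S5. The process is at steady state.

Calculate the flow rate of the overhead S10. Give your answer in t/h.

252.8 t/h

Overall Na2CO3 balance (none leaves overhead): Na2CO3 in fresh feed = Na2CO3 in product, i.e. 725×0.312 = (1−0.373)·S7·0.479.
S7 = 226.2/(0.479×0.627) = 753.16 t/h.
Recycle S1 = 0.373×753.16 = 280.93 t/h.
Combined feed S8 = 725 + 280.93 = 1005.9 t/h.
Overhead S10 = S8 − S7 = 1005.9 − 753.16 = 252.77 t/h.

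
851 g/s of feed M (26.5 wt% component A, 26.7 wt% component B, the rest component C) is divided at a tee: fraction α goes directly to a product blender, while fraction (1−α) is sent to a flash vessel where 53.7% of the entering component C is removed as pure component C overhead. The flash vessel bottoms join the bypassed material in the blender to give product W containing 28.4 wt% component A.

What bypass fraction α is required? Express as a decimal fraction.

0.734

All 851×0.265 = 225.52 g/s of component A reaches W, so W = 225.52/0.284 = 794.07 g/s and vapour = 56.933 g/s.
The evaporator receives (1−α)·851 of feed at 0.468 component C and removes 0.537 of that component C:
0.537×0.468×(1−α)×851 = 56.933
(1−α) = 56.933/213.87 = 0.2662;  α = 0.7338.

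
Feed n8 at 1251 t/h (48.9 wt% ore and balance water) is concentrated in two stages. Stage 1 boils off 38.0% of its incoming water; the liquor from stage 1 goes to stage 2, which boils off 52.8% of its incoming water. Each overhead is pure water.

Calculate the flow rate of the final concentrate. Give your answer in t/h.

798.8 t/h

water in feed = 1251×0.511 = 639.26 t/h.
After stage 1: water left = (1−0.380)×639.26 = 396.34; stream total = 1008.1 t/h.
After stage 2: water left = (1−0.528)×396.34 = 187.07; final concentrate = 798.81 t/h.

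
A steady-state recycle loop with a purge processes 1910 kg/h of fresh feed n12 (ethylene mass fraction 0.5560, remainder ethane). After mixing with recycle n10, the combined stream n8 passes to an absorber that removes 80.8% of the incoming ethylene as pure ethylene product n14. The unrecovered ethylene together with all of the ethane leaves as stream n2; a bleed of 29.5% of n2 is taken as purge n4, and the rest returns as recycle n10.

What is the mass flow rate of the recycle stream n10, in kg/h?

ethane enters only via n12 and leaves only via the purge: 1910×0.444 = 0.295×(ethane in n2), and the absorber passes all ethane, so ethane in n8 = ethane in n2 = 2874.7 kg/h.
ethylene in n8: m_A = 1910×0.556 + (1−0.295)·(1−0.808)·m_A, so m_A = 1062/0.8646 = 1228.2 kg/h.
n2 = (1−0.808)×1228.2 + 2874.7 = 3110.5 kg/h.
Recycle n10 = (1−0.295)×3110.5 = 2192.9 kg/h.

2193 kg/h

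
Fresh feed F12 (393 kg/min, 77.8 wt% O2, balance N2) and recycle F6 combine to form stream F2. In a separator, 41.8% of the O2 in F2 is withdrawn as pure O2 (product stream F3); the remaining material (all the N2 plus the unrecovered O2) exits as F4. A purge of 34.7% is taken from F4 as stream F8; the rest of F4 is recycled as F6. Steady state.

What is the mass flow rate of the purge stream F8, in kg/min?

N2 enters only via F12 and leaves only via the purge: 393×0.222 = 0.347×(N2 in F4), and the separator passes all N2, so N2 in F2 = N2 in F4 = 251.43 kg/min.
O2 in F2: m_A = 393×0.778 + (1−0.347)·(1−0.418)·m_A, so m_A = 305.75/0.6200 = 493.19 kg/min.
F4 = (1−0.418)×493.19 + 251.43 = 538.46 kg/min.
Purge F8 = 0.347×538.46 = 186.85 kg/min.

186.8 kg/min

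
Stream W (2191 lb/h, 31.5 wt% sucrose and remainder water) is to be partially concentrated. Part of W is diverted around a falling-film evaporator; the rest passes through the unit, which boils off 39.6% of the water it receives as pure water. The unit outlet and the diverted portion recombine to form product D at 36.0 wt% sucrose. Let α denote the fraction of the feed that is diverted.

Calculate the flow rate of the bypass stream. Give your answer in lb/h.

All 2191×0.315 = 690.16 lb/h of sucrose reaches D, so D = 690.16/0.360 = 1917.1 lb/h and vapour = 273.88 lb/h.
The evaporator receives (1−α)·2191 of feed at 0.685 water and removes 0.396 of that water:
0.396×0.685×(1−α)×2191 = 273.88
(1−α) = 273.88/594.33 = 0.4608;  α = 0.5392.
Bypass flow = 0.5392×2191 = 1181.4 lb/h.

1181 lb/h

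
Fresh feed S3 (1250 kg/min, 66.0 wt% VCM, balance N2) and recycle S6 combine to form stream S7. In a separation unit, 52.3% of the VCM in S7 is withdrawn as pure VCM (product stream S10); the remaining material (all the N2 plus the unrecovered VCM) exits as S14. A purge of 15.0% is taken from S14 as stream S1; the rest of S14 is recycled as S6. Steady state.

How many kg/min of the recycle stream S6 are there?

N2 enters only via S3 and leaves only via the purge: 1250×0.340 = 0.150×(N2 in S14), and the separation unit passes all N2, so N2 in S7 = N2 in S14 = 2833.3 kg/min.
VCM in S7: m_A = 1250×0.660 + (1−0.150)·(1−0.523)·m_A, so m_A = 825/0.5946 = 1387.6 kg/min.
S14 = (1−0.523)×1387.6 + 2833.3 = 3495.2 kg/min.
Recycle S6 = (1−0.150)×3495.2 = 2970.9 kg/min.

2971 kg/min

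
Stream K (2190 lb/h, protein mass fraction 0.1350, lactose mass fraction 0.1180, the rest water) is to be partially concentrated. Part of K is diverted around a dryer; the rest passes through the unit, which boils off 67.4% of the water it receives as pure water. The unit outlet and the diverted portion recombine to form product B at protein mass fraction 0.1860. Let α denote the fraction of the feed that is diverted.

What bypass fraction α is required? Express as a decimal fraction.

0.455

All 2190×0.135 = 295.65 lb/h of protein reaches B, so B = 295.65/0.186 = 1589.5 lb/h and vapour = 600.48 lb/h.
The evaporator receives (1−α)·2190 of feed at 0.747 water and removes 0.674 of that water:
0.674×0.747×(1−α)×2190 = 600.48
(1−α) = 600.48/1102.6 = 0.5446;  α = 0.4554.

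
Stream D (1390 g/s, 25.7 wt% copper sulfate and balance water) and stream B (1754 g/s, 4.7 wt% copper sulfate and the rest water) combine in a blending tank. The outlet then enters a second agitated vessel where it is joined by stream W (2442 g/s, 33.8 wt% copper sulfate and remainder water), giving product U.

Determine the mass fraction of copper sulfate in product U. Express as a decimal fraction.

Overall, product flow = 5586 g/s.
copper sulfate in = 1390×0.257 + 1754×0.047 + 2442×0.338 = 1265.1 g/s.
copper sulfate fraction in U = 0.226.

0.226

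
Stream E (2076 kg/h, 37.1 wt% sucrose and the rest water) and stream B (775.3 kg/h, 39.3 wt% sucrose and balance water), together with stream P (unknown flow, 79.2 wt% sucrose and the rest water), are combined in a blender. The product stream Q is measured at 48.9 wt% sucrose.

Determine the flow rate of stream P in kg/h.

Let P be the unknown flow. Total out = 2851.3 + P.
sucrose balance: 1074.9 + 0.792·P = 0.489·(2851.3 + P)
(0.792 − 0.489)·P = 0.489×2851.3 − 1074.9 = 319.4
P = 319.4 / 0.303 = 1054.1 kg/h

1054 kg/h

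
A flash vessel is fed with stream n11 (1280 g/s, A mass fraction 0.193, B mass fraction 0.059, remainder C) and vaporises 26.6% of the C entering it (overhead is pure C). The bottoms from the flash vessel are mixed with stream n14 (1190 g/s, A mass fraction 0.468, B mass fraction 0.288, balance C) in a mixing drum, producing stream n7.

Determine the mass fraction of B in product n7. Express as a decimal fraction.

Vapour removed = 0.266×0.748×1280 = 254.68 g/s; concentrate = 1025.3 g/s.
B reaching the mixer = 75.52 (from concentrate) + 1190×0.288 = 418.24 g/s.
Product flow = 1025.3 + 1190 = 2215.3 g/s; B fraction = 0.189.

0.189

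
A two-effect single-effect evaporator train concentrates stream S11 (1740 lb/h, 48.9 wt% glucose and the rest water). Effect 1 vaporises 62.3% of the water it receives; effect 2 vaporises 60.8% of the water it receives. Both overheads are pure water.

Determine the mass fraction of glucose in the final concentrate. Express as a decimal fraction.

water in feed = 1740×0.511 = 889.14 lb/h.
After stage 1: water left = (1−0.623)×889.14 = 335.21; stream total = 1186.1 lb/h.
After stage 2: water left = (1−0.608)×335.21 = 131.4; final concentrate = 982.26 lb/h.
glucose fraction = 850.86/982.26 = 0.866.

0.866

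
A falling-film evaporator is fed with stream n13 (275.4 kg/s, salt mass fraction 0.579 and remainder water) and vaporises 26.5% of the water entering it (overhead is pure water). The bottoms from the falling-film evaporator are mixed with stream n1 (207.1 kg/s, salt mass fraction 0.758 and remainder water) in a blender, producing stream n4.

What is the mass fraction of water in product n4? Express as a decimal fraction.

0.300

Vapour removed = 0.265×0.421×275.4 = 30.725 kg/s; concentrate = 244.67 kg/s.
water reaching the mixer = 85.218 (from concentrate) + 207.1×0.242 = 135.34 kg/s.
Product flow = 244.67 + 207.1 = 451.77 kg/s; water fraction = 0.300.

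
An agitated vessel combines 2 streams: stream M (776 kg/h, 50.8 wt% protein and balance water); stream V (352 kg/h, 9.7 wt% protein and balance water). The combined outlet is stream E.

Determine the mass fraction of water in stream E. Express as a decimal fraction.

Total flow out = 776 + 352 = 1128 kg/h.
water in = 776×0.492 + 352×0.903 = 699.65 kg/h.
water mass fraction in E = 699.65/1128 = 0.620.

0.620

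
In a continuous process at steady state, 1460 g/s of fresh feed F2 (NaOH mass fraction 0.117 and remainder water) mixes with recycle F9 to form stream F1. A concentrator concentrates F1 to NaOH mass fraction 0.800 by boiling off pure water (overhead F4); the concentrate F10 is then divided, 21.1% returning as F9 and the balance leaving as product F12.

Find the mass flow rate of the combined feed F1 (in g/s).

1517 g/s

Overall NaOH balance (none leaves overhead): NaOH in fresh feed = NaOH in product, i.e. 1460×0.117 = (1−0.211)·F10·0.800.
F10 = 170.82/(0.800×0.789) = 270.63 g/s.
Recycle F9 = 0.211×270.63 = 57.102 g/s.
Combined feed F1 = 1460 + 57.102 = 1517.1 g/s.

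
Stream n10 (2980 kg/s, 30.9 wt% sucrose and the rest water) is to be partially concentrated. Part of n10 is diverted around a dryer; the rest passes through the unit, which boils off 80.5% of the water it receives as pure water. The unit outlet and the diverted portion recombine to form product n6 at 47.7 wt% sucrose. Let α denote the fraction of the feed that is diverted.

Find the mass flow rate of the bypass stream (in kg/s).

1093 kg/s

All 2980×0.309 = 920.82 kg/s of sucrose reaches n6, so n6 = 920.82/0.477 = 1930.4 kg/s and vapour = 1049.6 kg/s.
The evaporator receives (1−α)·2980 of feed at 0.691 water and removes 0.805 of that water:
0.805×0.691×(1−α)×2980 = 1049.6
(1−α) = 1049.6/1657.6 = 0.6332;  α = 0.3668.
Bypass flow = 0.3668×2980 = 1093.2 kg/s.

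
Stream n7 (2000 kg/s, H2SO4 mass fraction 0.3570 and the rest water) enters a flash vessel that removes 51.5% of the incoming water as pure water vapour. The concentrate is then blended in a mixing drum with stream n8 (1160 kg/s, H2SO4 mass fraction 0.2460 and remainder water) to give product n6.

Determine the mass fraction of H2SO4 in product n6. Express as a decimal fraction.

0.4001

Vapour removed = 0.515×0.643×2000 = 662.29 kg/s; concentrate = 1337.7 kg/s.
H2SO4 reaching the mixer = 714 (from concentrate) + 1160×0.246 = 999.36 kg/s.
Product flow = 1337.7 + 1160 = 2497.7 kg/s; H2SO4 fraction = 0.4001.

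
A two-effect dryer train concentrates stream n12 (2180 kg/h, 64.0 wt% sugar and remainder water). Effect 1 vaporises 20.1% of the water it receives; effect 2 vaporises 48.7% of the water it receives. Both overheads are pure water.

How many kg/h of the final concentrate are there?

1717 kg/h

water in feed = 2180×0.360 = 784.8 kg/h.
After stage 1: water left = (1−0.201)×784.8 = 627.06; stream total = 2022.3 kg/h.
After stage 2: water left = (1−0.487)×627.06 = 321.68; final concentrate = 1716.9 kg/h.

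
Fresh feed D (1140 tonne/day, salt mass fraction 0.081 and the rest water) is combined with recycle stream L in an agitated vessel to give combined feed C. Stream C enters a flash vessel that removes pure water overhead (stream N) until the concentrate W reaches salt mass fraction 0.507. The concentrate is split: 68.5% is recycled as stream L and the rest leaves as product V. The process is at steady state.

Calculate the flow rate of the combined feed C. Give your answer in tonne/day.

1536 tonne/day

Overall salt balance (none leaves overhead): salt in fresh feed = salt in product, i.e. 1140×0.081 = (1−0.685)·W·0.507.
W = 92.34/(0.507×0.315) = 578.19 tonne/day.
Recycle L = 0.685×578.19 = 396.06 tonne/day.
Combined feed C = 1140 + 396.06 = 1536.1 tonne/day.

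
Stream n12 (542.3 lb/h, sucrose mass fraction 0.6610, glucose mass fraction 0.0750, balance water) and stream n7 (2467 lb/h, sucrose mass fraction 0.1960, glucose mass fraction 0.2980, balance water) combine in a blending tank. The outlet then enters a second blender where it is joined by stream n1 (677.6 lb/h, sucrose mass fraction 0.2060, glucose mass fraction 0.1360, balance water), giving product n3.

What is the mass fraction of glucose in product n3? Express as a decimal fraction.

0.2354

Overall, product flow = 3686.9 lb/h.
glucose in = 542.3×0.075 + 2467×0.298 + 677.6×0.136 = 867.99 lb/h.
glucose fraction in n3 = 0.2354.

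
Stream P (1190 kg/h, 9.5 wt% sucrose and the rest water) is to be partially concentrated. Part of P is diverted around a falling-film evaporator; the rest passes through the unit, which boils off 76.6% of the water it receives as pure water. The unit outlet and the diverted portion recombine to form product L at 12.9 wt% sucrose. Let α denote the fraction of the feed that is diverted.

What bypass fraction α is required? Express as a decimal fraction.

0.620

All 1190×0.095 = 113.05 kg/h of sucrose reaches L, so L = 113.05/0.129 = 876.36 kg/h and vapour = 313.64 kg/h.
The evaporator receives (1−α)·1190 of feed at 0.905 water and removes 0.766 of that water:
0.766×0.905×(1−α)×1190 = 313.64
(1−α) = 313.64/824.94 = 0.3802;  α = 0.6198.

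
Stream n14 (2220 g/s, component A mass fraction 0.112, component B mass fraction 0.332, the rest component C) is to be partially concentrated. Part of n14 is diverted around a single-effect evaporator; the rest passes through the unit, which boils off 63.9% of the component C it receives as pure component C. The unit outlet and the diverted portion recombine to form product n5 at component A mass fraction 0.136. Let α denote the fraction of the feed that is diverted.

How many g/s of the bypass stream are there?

All 2220×0.112 = 248.64 g/s of component A reaches n5, so n5 = 248.64/0.136 = 1828.2 g/s and vapour = 391.76 g/s.
The evaporator receives (1−α)·2220 of feed at 0.556 component C and removes 0.639 of that component C:
0.639×0.556×(1−α)×2220 = 391.76
(1−α) = 391.76/788.73 = 0.4967;  α = 0.5033.
Bypass flow = 0.5033×2220 = 1117.3 g/s.

1117 g/s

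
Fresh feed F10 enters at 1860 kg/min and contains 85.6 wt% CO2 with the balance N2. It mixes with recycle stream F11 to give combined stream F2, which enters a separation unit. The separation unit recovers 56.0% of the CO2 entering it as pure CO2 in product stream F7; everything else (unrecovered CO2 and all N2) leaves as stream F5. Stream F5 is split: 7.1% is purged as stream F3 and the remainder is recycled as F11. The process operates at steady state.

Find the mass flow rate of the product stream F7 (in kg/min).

CO2 in F2: m_A = 1860×0.856 + (1−0.071)·(1−0.560)·m_A, so m_A = 1592.2/0.5912 = 2692.9 kg/min.
Product F7 = 0.560×2692.9 = 1508 kg/min.

1508 kg/min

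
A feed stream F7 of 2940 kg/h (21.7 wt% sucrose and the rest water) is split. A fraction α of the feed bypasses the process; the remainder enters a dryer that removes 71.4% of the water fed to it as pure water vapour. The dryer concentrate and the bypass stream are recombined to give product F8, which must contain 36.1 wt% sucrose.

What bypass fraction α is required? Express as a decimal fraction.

0.286

All 2940×0.217 = 637.98 kg/h of sucrose reaches F8, so F8 = 637.98/0.361 = 1767.3 kg/h and vapour = 1172.7 kg/h.
The evaporator receives (1−α)·2940 of feed at 0.783 water and removes 0.714 of that water:
0.714×0.783×(1−α)×2940 = 1172.7
(1−α) = 1172.7/1643.6 = 0.7135;  α = 0.2865.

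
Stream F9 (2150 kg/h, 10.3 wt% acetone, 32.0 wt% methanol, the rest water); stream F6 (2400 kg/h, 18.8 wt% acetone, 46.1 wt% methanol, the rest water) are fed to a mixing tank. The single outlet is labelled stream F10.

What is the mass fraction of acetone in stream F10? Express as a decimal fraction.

0.1478

Total flow out = 2150 + 2400 = 4550 kg/h.
acetone in = 2150×0.103 + 2400×0.188 = 672.65 kg/h.
acetone mass fraction in F10 = 672.65/4550 = 0.1478.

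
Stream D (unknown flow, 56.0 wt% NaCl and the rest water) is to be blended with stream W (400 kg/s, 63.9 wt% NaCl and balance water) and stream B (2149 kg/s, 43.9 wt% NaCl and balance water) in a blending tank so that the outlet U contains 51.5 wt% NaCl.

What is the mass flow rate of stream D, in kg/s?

2527 kg/s

Let D be the unknown flow. Total out = 2549 + D.
NaCl balance: 1199 + 0.560·D = 0.515·(2549 + D)
(0.560 − 0.515)·D = 0.515×2549 − 1199 = 113.72
D = 113.72 / 0.045 = 2527.2 kg/s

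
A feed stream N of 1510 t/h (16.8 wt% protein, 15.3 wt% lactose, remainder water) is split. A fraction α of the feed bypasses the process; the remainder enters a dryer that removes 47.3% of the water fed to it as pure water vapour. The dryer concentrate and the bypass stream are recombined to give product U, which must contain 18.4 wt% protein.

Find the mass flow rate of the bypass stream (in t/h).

1101 t/h

All 1510×0.168 = 253.68 t/h of protein reaches U, so U = 253.68/0.184 = 1378.7 t/h and vapour = 131.3 t/h.
The evaporator receives (1−α)·1510 of feed at 0.679 water and removes 0.473 of that water:
0.473×0.679×(1−α)×1510 = 131.3
(1−α) = 131.3/484.96 = 0.2708;  α = 0.7292.
Bypass flow = 0.7292×1510 = 1101.2 t/h.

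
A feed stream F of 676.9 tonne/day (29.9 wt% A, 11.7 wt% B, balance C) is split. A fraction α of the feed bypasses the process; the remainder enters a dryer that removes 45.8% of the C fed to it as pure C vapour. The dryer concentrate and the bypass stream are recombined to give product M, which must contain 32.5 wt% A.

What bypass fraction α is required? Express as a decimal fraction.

All 676.9×0.299 = 202.39 tonne/day of A reaches M, so M = 202.39/0.325 = 622.75 tonne/day and vapour = 54.152 tonne/day.
The evaporator receives (1−α)·676.9 of feed at 0.584 C and removes 0.458 of that C:
0.458×0.584×(1−α)×676.9 = 54.152
(1−α) = 54.152/181.05 = 0.2991;  α = 0.7009.

0.701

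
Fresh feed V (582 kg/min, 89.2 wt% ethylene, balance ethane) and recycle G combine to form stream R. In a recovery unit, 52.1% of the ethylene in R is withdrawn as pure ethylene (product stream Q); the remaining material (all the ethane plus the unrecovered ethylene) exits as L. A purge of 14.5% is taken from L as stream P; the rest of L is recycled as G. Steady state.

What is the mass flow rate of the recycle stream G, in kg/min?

730.7 kg/min

ethane enters only via V and leaves only via the purge: 582×0.108 = 0.145×(ethane in L), and the recovery unit passes all ethane, so ethane in R = ethane in L = 433.49 kg/min.
ethylene in R: m_A = 582×0.892 + (1−0.145)·(1−0.521)·m_A, so m_A = 519.14/0.5905 = 879.23 kg/min.
L = (1−0.521)×879.23 + 433.49 = 854.64 kg/min.
Recycle G = (1−0.145)×854.64 = 730.72 kg/min.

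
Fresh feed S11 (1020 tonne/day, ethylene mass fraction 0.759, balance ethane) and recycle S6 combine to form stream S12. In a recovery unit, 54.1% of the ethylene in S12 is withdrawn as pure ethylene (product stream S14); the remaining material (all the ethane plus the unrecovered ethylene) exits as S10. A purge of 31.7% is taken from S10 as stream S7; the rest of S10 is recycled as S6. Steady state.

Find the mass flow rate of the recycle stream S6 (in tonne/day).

ethane enters only via S11 and leaves only via the purge: 1020×0.241 = 0.317×(ethane in S10), and the recovery unit passes all ethane, so ethane in S12 = ethane in S10 = 775.46 tonne/day.
ethylene in S12: m_A = 1020×0.759 + (1−0.317)·(1−0.541)·m_A, so m_A = 774.18/0.6865 = 1127.7 tonne/day.
S10 = (1−0.541)×1127.7 + 775.46 = 1293.1 tonne/day.
Recycle S6 = (1−0.317)×1293.1 = 883.17 tonne/day.

883.2 tonne/day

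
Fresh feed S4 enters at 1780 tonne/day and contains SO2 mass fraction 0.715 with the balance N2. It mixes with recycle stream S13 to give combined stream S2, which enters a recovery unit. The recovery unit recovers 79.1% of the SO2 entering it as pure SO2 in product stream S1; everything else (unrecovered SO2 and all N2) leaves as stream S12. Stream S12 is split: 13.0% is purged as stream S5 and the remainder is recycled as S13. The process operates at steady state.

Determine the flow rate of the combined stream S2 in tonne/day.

N2 enters only via S4 and leaves only via the purge: 1780×0.285 = 0.130×(N2 in S12), and the recovery unit passes all N2, so N2 in S2 = N2 in S12 = 3902.3 tonne/day.
SO2 in S2: m_A = 1780×0.715 + (1−0.130)·(1−0.791)·m_A, so m_A = 1272.7/0.8182 = 1555.5 tonne/day.
S2 = 1555.5 + 3902.3 = 5457.9 tonne/day.

5458 tonne/day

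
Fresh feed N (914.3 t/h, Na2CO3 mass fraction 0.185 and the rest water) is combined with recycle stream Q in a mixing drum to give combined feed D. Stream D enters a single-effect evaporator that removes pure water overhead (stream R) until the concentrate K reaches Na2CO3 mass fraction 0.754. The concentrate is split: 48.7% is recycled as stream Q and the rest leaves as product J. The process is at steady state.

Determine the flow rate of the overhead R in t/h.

690 t/h

Overall Na2CO3 balance (none leaves overhead): Na2CO3 in fresh feed = Na2CO3 in product, i.e. 914.3×0.185 = (1−0.487)·K·0.754.
K = 169.15/(0.754×0.513) = 437.29 t/h.
Recycle Q = 0.487×437.29 = 212.96 t/h.
Combined feed D = 914.3 + 212.96 = 1127.3 t/h.
Overhead R = D − K = 1127.3 − 437.29 = 689.97 t/h.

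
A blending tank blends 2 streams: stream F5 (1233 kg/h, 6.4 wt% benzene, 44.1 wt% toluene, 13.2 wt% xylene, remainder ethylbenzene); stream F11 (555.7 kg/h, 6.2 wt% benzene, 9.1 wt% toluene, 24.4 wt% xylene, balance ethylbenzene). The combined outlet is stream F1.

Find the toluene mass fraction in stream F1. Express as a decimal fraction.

Total flow out = 1233 + 555.7 = 1788.7 kg/h.
toluene in = 1233×0.441 + 555.7×0.091 = 594.32 kg/h.
toluene mass fraction in F1 = 594.32/1788.7 = 0.332.

0.332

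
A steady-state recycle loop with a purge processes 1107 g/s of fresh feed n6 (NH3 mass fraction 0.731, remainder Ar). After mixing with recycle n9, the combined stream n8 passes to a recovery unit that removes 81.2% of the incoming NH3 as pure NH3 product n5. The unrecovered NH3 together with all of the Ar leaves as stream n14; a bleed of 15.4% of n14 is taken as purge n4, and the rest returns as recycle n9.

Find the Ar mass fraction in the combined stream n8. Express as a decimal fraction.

Ar enters only via n6 and leaves only via the purge: 1107×0.269 = 0.154×(Ar in n14), and the recovery unit passes all Ar, so Ar in n8 = Ar in n14 = 1933.7 g/s.
NH3 in n8: m_A = 1107×0.731 + (1−0.154)·(1−0.812)·m_A, so m_A = 809.22/0.8410 = 962.26 g/s.
n8 = 962.26 + 1933.7 = 2895.9 g/s.
Ar fraction in n8 = 1933.7/2895.9 = 0.668.

0.668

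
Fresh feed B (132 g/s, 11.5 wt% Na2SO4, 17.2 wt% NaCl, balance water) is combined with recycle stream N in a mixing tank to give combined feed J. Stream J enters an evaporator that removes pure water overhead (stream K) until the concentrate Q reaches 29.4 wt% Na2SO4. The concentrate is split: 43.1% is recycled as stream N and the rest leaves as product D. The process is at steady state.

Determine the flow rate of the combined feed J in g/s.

Overall Na2SO4 balance (none leaves overhead): Na2SO4 in fresh feed = Na2SO4 in product, i.e. 132×0.115 = (1−0.431)·Q·0.294.
Q = 15.18/(0.294×0.569) = 90.743 g/s.
Recycle N = 0.431×90.743 = 39.11 g/s.
Combined feed J = 132 + 39.11 = 171.11 g/s.

171.1 g/s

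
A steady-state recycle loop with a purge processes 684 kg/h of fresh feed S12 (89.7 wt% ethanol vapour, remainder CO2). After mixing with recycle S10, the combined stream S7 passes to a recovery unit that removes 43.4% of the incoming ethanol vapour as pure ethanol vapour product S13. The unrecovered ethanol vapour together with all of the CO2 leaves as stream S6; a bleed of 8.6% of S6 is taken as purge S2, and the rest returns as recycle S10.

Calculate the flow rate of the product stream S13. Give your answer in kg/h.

ethanol vapour in S7: m_A = 684×0.897 + (1−0.086)·(1−0.434)·m_A, so m_A = 613.55/0.4827 = 1271.1 kg/h.
Product S13 = 0.434×1271.1 = 551.67 kg/h.

551.7 kg/h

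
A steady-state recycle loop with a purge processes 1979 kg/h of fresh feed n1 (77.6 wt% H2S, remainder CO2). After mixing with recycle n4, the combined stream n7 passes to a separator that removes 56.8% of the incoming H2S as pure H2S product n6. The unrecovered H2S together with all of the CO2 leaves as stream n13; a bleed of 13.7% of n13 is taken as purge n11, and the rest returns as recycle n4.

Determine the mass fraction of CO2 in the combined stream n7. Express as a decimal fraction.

0.5692

CO2 enters only via n1 and leaves only via the purge: 1979×0.224 = 0.137×(CO2 in n13), and the separator passes all CO2, so CO2 in n7 = CO2 in n13 = 3235.7 kg/h.
H2S in n7: m_A = 1979×0.776 + (1−0.137)·(1−0.568)·m_A, so m_A = 1535.7/0.6272 = 2448.6 kg/h.
n7 = 2448.6 + 3235.7 = 5684.3 kg/h.
CO2 fraction in n7 = 3235.7/5684.3 = 0.5692.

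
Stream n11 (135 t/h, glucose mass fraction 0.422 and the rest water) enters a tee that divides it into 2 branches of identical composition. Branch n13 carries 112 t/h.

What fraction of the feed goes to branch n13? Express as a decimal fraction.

0.830

Fraction to n13 = 112/135 = 0.8296.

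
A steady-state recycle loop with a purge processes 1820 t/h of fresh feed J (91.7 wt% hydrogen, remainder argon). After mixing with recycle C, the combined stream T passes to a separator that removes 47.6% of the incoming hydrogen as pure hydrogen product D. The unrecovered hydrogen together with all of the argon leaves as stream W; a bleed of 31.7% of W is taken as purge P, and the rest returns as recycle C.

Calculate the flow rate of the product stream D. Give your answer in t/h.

1237 t/h

hydrogen in T: m_A = 1820×0.917 + (1−0.317)·(1−0.476)·m_A, so m_A = 1668.9/0.6421 = 2599.2 t/h.
Product D = 0.476×2599.2 = 1237.2 t/h.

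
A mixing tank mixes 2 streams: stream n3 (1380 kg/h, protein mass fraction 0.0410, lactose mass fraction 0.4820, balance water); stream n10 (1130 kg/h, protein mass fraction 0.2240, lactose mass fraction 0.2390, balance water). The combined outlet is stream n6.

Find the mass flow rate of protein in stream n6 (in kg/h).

protein out = protein in = 1380×0.041 + 1130×0.224 = 309.7 kg/h.

309.7 kg/h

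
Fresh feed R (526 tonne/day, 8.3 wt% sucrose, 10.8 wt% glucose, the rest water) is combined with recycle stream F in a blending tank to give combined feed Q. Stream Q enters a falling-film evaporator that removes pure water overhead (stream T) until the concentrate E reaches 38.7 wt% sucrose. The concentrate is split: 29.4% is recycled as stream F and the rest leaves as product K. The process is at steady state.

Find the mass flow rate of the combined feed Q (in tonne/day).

573 tonne/day

Overall sucrose balance (none leaves overhead): sucrose in fresh feed = sucrose in product, i.e. 526×0.083 = (1−0.294)·E·0.387.
E = 43.658/(0.387×0.706) = 159.79 tonne/day.
Recycle F = 0.294×159.79 = 46.978 tonne/day.
Combined feed Q = 526 + 46.978 = 572.98 tonne/day.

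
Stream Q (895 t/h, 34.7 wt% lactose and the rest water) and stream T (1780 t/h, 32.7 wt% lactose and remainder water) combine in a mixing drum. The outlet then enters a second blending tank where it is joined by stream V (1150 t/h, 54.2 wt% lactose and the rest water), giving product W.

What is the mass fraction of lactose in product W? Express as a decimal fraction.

Overall, product flow = 3825 t/h.
lactose in = 895×0.347 + 1780×0.327 + 1150×0.542 = 1515.9 t/h.
lactose fraction in W = 0.396.

0.396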